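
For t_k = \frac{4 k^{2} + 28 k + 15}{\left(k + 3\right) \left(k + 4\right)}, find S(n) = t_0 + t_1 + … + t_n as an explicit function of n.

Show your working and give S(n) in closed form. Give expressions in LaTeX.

S(n) = \frac{4 n^{2} + 9 n + 5}{n + 4}

The ratio is (k + 3)*(28*k + 4*(k + 1)**2 + 43)/((k + 5)*(4*k**2 + 28*k + 15)).
Gosper form: A/B · C(k+1)/C(k) with A=k + 3, B=k + 5, C=k**2 + 7*k + 15/4.
Solve (k + 3)·f(k+1) − (k + 4)·f(k) = k**2 + 7*k + 15/4.
Degrees (1,1,2) ⇒ d ≤ 2.
Coefficient equations give f(k) = k*(4*k + 1)/4.
Get s_k = R·t_k = k*(4*k + 1)/(k + 3) with R(k) = B(k−1)f(k)/C(k) = k*(k + 4)*(4*k + 1)/(4*k**2 + 28*k + 15).
s_(k+1) − s_k = (4*k**2 + 28*k + 15)/(k**2 + 7*k + 12) = t_k.
Σ_(k=0)^n t_k = s_(n+1) − s_(0) = ((4*n**2 + 9*n + 5)/(n + 4)) − (0), i.e. (4*n**2 + 9*n + 5)/(n + 4).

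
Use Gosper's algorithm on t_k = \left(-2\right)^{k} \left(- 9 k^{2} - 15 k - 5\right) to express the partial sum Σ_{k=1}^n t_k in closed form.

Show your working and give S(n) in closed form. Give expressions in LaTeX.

r(k) = 2*(-9*k**2 - 33*k - 29)/(9*k**2 + 15*k + 5) after simplifying.
Take A(k)=-2, B(k)=1, C(k)=k**2 + 5*k/3 + 5/9.
Key eq: (-2)·f(k+1) = (1)·f(k) + (k**2 + 5*k/3 + 5/9).
From deg A=0, deg B=0, deg C=2: d=2.
Match coefficients ⇒ f(k) = -(3*k**2 + k - 1)/9.
So s_k = (B(k−1)f/C)·t_k = (-(3*k**2 + k - 1)/(9*k**2 + 15*k + 5))·t_k = (-2)**k*(3*k**2 + k - 1).
s_(k+1) − s_k = (-2)**k*(-9*k**2 - 15*k - 5) = t_k.
Telescope: S(n) = s_(n+1) − s_(1) = (-2)**(n + 1)*(3*n**2 + 7*n + 3) − (-6) = -6*(-2)**n*n**2 - 14*(-2)**n*n - 6*(-2)**n + 6.

S(n) = - 6 \left(-2\right)^{n} n^{2} - 14 \left(-2\right)^{n} n - 6 \left(-2\right)^{n} + 6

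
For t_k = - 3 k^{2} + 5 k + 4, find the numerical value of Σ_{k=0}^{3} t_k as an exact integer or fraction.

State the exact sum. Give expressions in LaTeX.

Σ = 4

Step 1: r(k) = (3*k**2 + k - 6)/(3*k**2 - 5*k - 4).
Normal form (A,B,C) = (1, 1, k**2 - 5*k/3 - 4/3).
Need (1)·f(k+1) − (1)·f(k) = k**2 - 5*k/3 - 4/3.
Degrees (0,0,2) ⇒ d ≤ 3.
Solve for f: f(k) = k*(k**2 - 4*k - 1)/3 (degree 3 ≤ 3).
R(k) = B(k−1)·f(k)/C(k) = k*(k**2 - 4*k - 1)/(3*k**2 - 5*k - 4); s_k = R·t_k = k*(-k**2 + 4*k + 1).
Δs = -3*k**2 + 5*k + 4, as required.
Sum = s_(4) − s_(0); s_(4) = 4, s_(0) = 0 ⇒ 4.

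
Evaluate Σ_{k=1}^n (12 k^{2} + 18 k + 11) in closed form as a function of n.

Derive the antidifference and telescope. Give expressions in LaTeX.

The ratio is (12*k**2 + 42*k + 41)/(12*k**2 + 18*k + 11).
Normal form (A,B,C) = (1, 1, k**2 + 3*k/2 + 11/12).
Key eq: (1)·f(k+1) = (1)·f(k) + (k**2 + 3*k/2 + 11/12).
Degrees (0,0,2) ⇒ d ≤ 3.
Match coefficients ⇒ f(k) = k*(4*k**2 + 3*k + 4)/12.
Certificate R = B(k−1)f/C = k*(4*k**2 + 3*k + 4)/(12*k**2 + 18*k + 11) gives s_k = k*(4*k**2 + 3*k + 4).
Δs = 12*k**2 + 18*k + 11, as required.
Telescope: S(n) = s_(n+1) − s_(1) = 4*n**3 + 15*n**2 + 22*n + 11 − (11) = n*(4*n**2 + 15*n + 22).

S(n) = n \left(4 n^{2} + 15 n + 22\right)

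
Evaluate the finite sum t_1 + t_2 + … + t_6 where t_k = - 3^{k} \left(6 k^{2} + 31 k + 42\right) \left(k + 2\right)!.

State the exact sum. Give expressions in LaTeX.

Ratio r(k) = 3*(6*k**3 + 61*k**2 + 208*k + 237)/(6*k**2 + 31*k + 42).
Take A(k)=3*k + 9, B(k)=1, C(k)=k**2 + 31*k/6 + 7.
Solve (3*k + 9)·f(k+1) − (1)·f(k) = k**2 + 31*k/6 + 7.
Bound: deg f ≤ 1.
A polynomial solution: f(k) = (2*k + 3)/6.
Get s_k = R·t_k = -3**k*(2*k + 3)*factorial(k + 2) with R(k) = B(k−1)f(k)/C(k) = (2*k + 3)/(6*k**2 + 31*k + 42).
Δs = -3**k*(6*k**2 + 31*k + 42)*factorial(k + 2), as required.
Evaluate s at k=7 and k=1: -13491515520 and -90; difference -13491515430.

Σ = -13491515430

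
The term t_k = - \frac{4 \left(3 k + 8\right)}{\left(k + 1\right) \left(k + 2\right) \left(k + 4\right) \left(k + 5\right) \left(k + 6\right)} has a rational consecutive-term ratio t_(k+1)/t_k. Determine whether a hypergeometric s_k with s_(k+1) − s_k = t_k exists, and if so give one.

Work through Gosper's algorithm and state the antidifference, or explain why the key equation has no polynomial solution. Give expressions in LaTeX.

Ratio r(k) = (k + 1)*(k + 4)*(3*k + 11)/((k + 3)*(k + 7)*(3*k + 8)).
Take A(k)=k + 1, B(k)=k + 7, C(k)=k**2 + 17*k/3 + 8.
Need (k + 1)·f(k+1) − (k + 6)·f(k) = k**2 + 17*k/3 + 8.
From deg A=1, deg B=1, deg C=2: d=5.
Solving with deg f ≤ 5: f(k) = k*(k + 2)*(k + 3)*(k**2 + 10*k + 29)/60.
Certificate R = B(k−1)f/C = k*(k + 2)*(k + 6)*(k**2 + 10*k + 29)/(20*(3*k + 8)) gives s_k = k*(-k**2 - 10*k - 29)/(5*(k**3 + 10*k**2 + 29*k + 20)).
Verify: 4*(-3*k - 8)/(k**5 + 18*k**4 + 121*k**3 + 372*k**2 + 508*k + 240) matches t_k.

s_k = \frac{k \left(- k^{2} - 10 k - 29\right)}{5 \left(k^{3} + 10 k^{2} + 29 k + 20\right)}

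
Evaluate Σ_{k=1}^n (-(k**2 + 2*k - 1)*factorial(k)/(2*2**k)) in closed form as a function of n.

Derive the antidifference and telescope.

Step 1: r(k) = (k + 1)*(2*k + (k + 1)**2 + 1)/(2*(k**2 + 2*k - 1)).
Take A(k)=k/2 + 1/2, B(k)=1, C(k)=k**2 + 2*k - 1.
f must satisfy (k/2 + 1/2)·f(k+1) − (1)·f(k) = k**2 + 2*k - 1.
Bound: deg f ≤ 1.
Solve for f: f(k) = 2*(k + 2) (degree 1 ≤ 1).
R(k) = B(k−1)·f(k)/C(k) = 2*(k + 2)/(k**2 + 2*k - 1); s_k = R·t_k = -(k + 2)*factorial(k)/2**k.
Check: Δs_k = -(k**2 + 2*k - 1)*factorial(k)/(2*2**k). ✓
Telescope: S(n) = s_(n+1) − s_(1) = -2**(-n - 1)*(n + 3)*factorial(n + 1) − (-3/2) = 2**(-n - 1)*(3*2**n - n**2*factorial(n) - 4*n*factorial(n) - 3*factorial(n)).

S(n) = 2**(-n - 1)*(3*2**n - n**2*factorial(n) - 4*n*factorial(n) - 3*factorial(n))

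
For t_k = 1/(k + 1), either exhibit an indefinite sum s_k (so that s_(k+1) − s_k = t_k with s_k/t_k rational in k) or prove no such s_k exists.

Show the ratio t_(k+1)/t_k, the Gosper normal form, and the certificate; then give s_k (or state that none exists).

no hypergeometric antidifference exists

The ratio is (k + 1)/(k + 2).
Factor: A=k + 1; B=k + 2; C=1.
f must satisfy (k + 1)·f(k+1) − (k + 1)·f(k) = 1.
d = 0 from the (1,1,0) case.
Put f(k) = c0: A·f(k+1) − B(k−1)·f(k) − C = -1; need -1 = 0 — inconsistent ⇒ no f, not summable.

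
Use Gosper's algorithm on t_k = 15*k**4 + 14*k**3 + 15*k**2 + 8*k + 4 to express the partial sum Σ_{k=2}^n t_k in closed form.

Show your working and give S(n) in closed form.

S(n) = 3*n**5 + 11*n**4 + 17*n**3 + 15*n**2 + 10*n - 56

r(k) = (15*k**4 + 74*k**3 + 147*k**2 + 140*k + 56)/(15*k**4 + 14*k**3 + 15*k**2 + 8*k + 4) after simplifying.
So A=1 and B=1, with C=k**4 + 14*k**3/15 + k**2 + 8*k/15 + 4/15.
Key eq: (1)·f(k+1) = (1)·f(k) + (k**4 + 14*k**3/15 + k**2 + 8*k/15 + 4/15).
deg f ≤ 5 (via 0,0,4).
Match coefficients ⇒ f(k) = k*(3*k**4 - 4*k**3 + 3*k**2 + 2)/15.
Certificate R = B(k−1)f/C = k*(3*k**4 - 4*k**3 + 3*k**2 + 2)/(15*k**4 + 14*k**3 + 15*k**2 + 8*k + 4) gives s_k = k*(3*k**4 - 4*k**3 + 3*k**2 + 2).
s_(k+1) − s_k = 15*k**4 + 14*k**3 + 15*k**2 + 8*k + 4 = t_k.
Σ_(k=2)^n t_k = s_(n+1) − s_(2) = (3*n**5 + 11*n**4 + 17*n**3 + 15*n**2 + 10*n + 4) − (60), i.e. 3*n**5 + 11*n**4 + 17*n**3 + 15*n**2 + 10*n - 56.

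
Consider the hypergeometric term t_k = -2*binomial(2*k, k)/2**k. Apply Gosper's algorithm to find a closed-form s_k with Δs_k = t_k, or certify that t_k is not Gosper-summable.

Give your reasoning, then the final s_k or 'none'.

r(k) = (2*k + 1)/(k + 1) after simplifying.
Gosper form: A/B · C(k+1)/C(k) with A=2*k + 1, B=k + 1, C=1.
Set up (2*k + 1)·f(k+1) − (k)·f(k) − (1) = 0.
Degrees (1,1,0) ⇒ d ≤ -1.
d = -1 < 0 ⇒ no nonzero polynomial f; not summable.

none — t_k is not Gosper-summable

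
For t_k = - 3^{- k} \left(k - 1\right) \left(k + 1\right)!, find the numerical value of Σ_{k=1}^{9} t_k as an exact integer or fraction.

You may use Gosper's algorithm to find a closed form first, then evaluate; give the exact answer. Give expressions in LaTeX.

Σ = -492314/243

The ratio is k*(k + 2)/(3*(k - 1)).
Take A(k)=k/3 + 2/3, B(k)=1, C(k)=k - 1.
Solve (k/3 + 2/3)·f(k+1) − (1)·f(k) = k - 1.
Degrees (1,0,1) ⇒ d ≤ 0.
Coefficient equations give f(k) = 3.
R(k) = B(k−1)·f(k)/C(k) = 3/(k - 1); s_k = R·t_k = -3**(1 - k)*factorial(k + 1).
Verify: -(k - 1)*factorial(k + 1)/3**k matches t_k.
Evaluate s at k=10 and k=1: -492800/243 and -2; difference -492314/243.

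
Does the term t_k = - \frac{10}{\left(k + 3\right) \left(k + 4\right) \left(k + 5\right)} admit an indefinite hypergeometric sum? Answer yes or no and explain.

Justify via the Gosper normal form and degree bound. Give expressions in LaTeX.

r(k) = (k + 3)/(k + 6) after simplifying.
A = k + 3, B = k + 6, C = 1.
Solve (k + 3)·f(k+1) − (k + 5)·f(k) = 1.
d = 2 from the (1,1,0) case.
Solve for f: f(k) = k*(k + 7)/24 (degree 2 ≤ 2).
R(k) = B(k−1)·f(k)/C(k) = k*(k + 5)*(k + 7)/24; s_k = R·t_k = 5*k*(-k - 7)/(12*(k + 3)*(k + 4)).
Δs = -10/(k**3 + 12*k**2 + 47*k + 60), as required.

Yes. s_k = \frac{5 k \left(- k - 7\right)}{12 \left(k + 3\right) \left(k + 4\right)}.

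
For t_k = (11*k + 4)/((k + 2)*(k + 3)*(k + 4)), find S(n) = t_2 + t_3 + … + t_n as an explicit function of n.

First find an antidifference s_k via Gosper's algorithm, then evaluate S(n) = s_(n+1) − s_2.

S(n) = (7*n**2 + 5*n - 12)/(4*(n**2 + 7*n + 12))

Step 1: r(k) = (k + 2)*(11*k + 15)/((k + 5)*(11*k + 4)).
Factor: A=k + 2; B=k + 5; C=k + 4/11.
Key eq: (k + 2)·f(k+1) = (k + 4)·f(k) + (k + 4/11).
Bound: deg f ≤ 2.
A polynomial solution: f(k) = k*(13*k - 1)/66.
So s_k = (B(k−1)f/C)·t_k = (k*(k + 4)*(13*k - 1)/(6*(11*k + 4)))·t_k = k*(13*k - 1)/(6*(k + 2)*(k + 3)).
Check: Δs_k = (11*k + 4)/(k**3 + 9*k**2 + 26*k + 24). ✓
Σ_(k=2)^n t_k = s_(n+1) − s_(2) = ((13*n**2 + 25*n + 12)/(6*(n**2 + 7*n + 12))) − (5/12), i.e. (7*n**2 + 5*n - 12)/(4*(n**2 + 7*n + 12)).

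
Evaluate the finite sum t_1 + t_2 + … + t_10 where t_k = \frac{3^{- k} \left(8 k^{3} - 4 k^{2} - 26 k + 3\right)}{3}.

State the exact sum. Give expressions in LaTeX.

Ratio r(k) = (8*k**3 + 20*k**2 - 10*k - 19)/(3*(8*k**3 - 4*k**2 - 26*k + 3)).
A = 1/3, B = 1, C = k**3 - k**2/2 - 13*k/4 + 3/8.
f must satisfy (1/3)·f(k+1) − (1)·f(k) = k**3 - k**2/2 - 13*k/4 + 3/8.
From deg A=0, deg B=0, deg C=3: d=3.
Solving with deg f ≤ 3: f(k) = -3*(4*k**3 + 4*k**2 - 3*k + 4)/8.
Certificate R = B(k−1)f/C = -3*(4*k**3 + 4*k**2 - 3*k + 4)/(8*k**3 - 4*k**2 - 26*k + 3) gives s_k = (-4*k**3 - 4*k**2 + 3*k - 4)/3**k.
Check: Δs_k = (8*k**3 - 4*k**2 - 26*k + 3)/(3*3**k). ✓
Telescoping: Σ = s_(11) − s_(1) = -5779/177147 − (-3) = 525662/177147.

Σ = 525662/177147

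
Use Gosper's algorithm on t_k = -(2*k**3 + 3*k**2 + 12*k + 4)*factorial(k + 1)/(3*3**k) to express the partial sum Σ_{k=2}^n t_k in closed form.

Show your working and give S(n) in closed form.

t_(k+1)/t_k = (2*k**4 + 13*k**3 + 42*k**2 + 69*k + 42)/(3*(2*k**3 + 3*k**2 + 12*k + 4)).
Factor: A=k/3 + 2/3; B=1; C=k**3 + 3*k**2/2 + 6*k + 2.
f must satisfy (k/3 + 2/3)·f(k+1) − (1)·f(k) = k**3 + 3*k**2/2 + 6*k + 2.
Bound: deg f ≤ 2.
A polynomial solution: f(k) = 3*(2*k**2 + k + 2)/2.
Get s_k = R·t_k = -(2*k**2 + k + 2)*factorial(k + 1)/3**k with R(k) = B(k−1)f(k)/C(k) = 3*(2*k**2 + k + 2)/(2*k**3 + 3*k**2 + 12*k + 4).
Check: Δs_k = -(2*k**3 + 3*k**2 + 12*k + 4)*factorial(k + 1)/(3*3**k). ✓
Σ_(k=2)^n t_k = s_(n+1) − s_(2) = (-3**(-n - 1)*(2*n**2 + 5*n + 5)*factorial(n + 2)) − (-8), i.e. (24*3**n - 2*n**4*factorial(n) - 11*n**3*factorial(n) - 24*n**2*factorial(n) - 25*n*factorial(n) - 10*factorial(n))/(3*3**n).

S(n) = (24*3**n - 2*n**4*factorial(n) - 11*n**3*factorial(n) - 24*n**2*factorial(n) - 25*n*factorial(n) - 10*factorial(n))/(3*3**n)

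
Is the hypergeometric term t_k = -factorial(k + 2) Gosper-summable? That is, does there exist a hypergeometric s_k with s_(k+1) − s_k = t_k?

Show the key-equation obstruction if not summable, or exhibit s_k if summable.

No; the degree bound rules out any f.

Step 1: r(k) = k + 3.
Gosper form: A/B · C(k+1)/C(k) with A=k + 3, B=1, C=1.
Set up (k + 3)·f(k+1) − (1)·f(k) − (1) = 0.
d = -1 from the (1,0,0) case.
deg f ≤ -1 is impossible — no certificate.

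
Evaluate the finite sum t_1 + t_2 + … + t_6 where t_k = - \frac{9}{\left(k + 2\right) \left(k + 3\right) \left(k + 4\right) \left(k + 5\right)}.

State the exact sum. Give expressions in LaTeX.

The ratio is (k + 2)/(k + 6).
Take A(k)=k + 2, B(k)=k + 6, C(k)=1.
Key eq: (k + 2)·f(k+1) = (k + 5)·f(k) + (1).
d = 3 from the (1,1,0) case.
A polynomial solution: f(k) = k*(k**2 + 9*k + 26)/72.
Get s_k = R·t_k = k*(-k**2 - 9*k - 26)/(8*(k + 2)*(k + 3)*(k + 4)) with R(k) = B(k−1)f(k)/C(k) = k*(k + 5)*(k**2 + 9*k + 26)/72.
Δs = -9/(k**4 + 14*k**3 + 71*k**2 + 154*k + 120), as required.
Evaluate s at k=7 and k=1: -161/1320 and -3/40; difference -31/660.

Σ = -31/660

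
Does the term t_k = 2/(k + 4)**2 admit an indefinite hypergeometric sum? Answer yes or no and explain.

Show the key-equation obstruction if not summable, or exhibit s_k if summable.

t_(k+1)/t_k = (k + 4)**2/(k + 5)**2.
A = k**2 + 8*k + 16, B = k**2 + 10*k + 25, C = 1.
Set up (k**2 + 8*k + 16)·f(k+1) − (k**2 + 8*k + 16)·f(k) − (1) = 0.
Degrees (2,2,0) ⇒ d ≤ 0.
Generic f = c0 gives residual -1; -1 = 0 cannot hold, so t_k is not Gosper-summable.

No — key equation has no polynomial f.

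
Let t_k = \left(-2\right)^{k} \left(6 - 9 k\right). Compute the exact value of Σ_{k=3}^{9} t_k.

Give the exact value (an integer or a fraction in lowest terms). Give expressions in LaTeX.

Σ = 26664

The ratio is 2*(-3*k - 1)/(3*k - 2).
Normal form (A,B,C) = (-2, 1, k - 2/3).
Key eq: (-2)·f(k+1) = (1)·f(k) + (k - 2/3).
Bound: deg f ≤ 1.
A polynomial solution: f(k) = -(3*k - 4)/9.
So s_k = (B(k−1)f/C)·t_k = (-(3*k - 4)/(3*(3*k - 2)))·t_k = (-2)**k*(3*k - 4).
Δs = (-2)**k*(6 - 9*k), as required.
Evaluate s at k=10 and k=3: 26624 and -40; difference 26664.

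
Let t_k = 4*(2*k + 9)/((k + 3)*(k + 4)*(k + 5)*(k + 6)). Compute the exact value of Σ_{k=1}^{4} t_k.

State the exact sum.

Σ = 7/60

Ratio r(k) = (k + 3)*(2*k + 11)/((k + 7)*(2*k + 9)).
Factor: A=k + 3; B=k + 7; C=k + 9/2.
Solve (k + 3)·f(k+1) − (k + 6)·f(k) = k + 9/2.
Bound: deg f ≤ 3.
A polynomial solution: f(k) = k*(k + 4)*(k + 8)/30.
Then R = B(k−1)f/C = k*(k + 4)*(k + 6)*(k + 8)/(15*(2*k + 9)), so s_k = R(k)·t_k = 4*k*(k + 8)/(15*(k**2 + 8*k + 15)).
Check: Δs_k = 4*(2*k + 9)/(k**4 + 18*k**3 + 119*k**2 + 342*k + 360). ✓
Sum = s_(5) − s_(1); s_(5) = 13/60, s_(1) = 1/10 ⇒ 7/60.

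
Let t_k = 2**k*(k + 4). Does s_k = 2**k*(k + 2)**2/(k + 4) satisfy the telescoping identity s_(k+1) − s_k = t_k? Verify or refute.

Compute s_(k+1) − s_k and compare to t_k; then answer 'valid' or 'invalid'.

Invalid: residual 2**(k + 1)*(-k**2 - 7*k - 14)/(k**2 + 9*k + 20) ≠ 0.

s_(k+1) = 2**(k + 1)*(k + 3)**2/(k + 5)
s_(k+1) − s_k = 2**k*(k**3 + 11*k**2 + 42*k + 52)/(k**2 + 9*k + 20)
(s_(k+1) − s_k) − t_k = 2**(k + 1)*(-k**2 - 7*k - 14)/(k**2 + 9*k + 20)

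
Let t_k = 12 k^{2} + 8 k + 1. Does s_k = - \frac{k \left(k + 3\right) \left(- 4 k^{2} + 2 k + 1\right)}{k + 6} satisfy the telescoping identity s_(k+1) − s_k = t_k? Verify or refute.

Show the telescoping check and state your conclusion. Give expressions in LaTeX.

Invalid: residual \frac{6 \left(- 4 k^{3} - 41 k^{2} - 25 k - 3\right)}{k^{2} + 13 k + 42} ≠ 0.

s_(k+1) = -(k + 1)*(k + 4)*(2*k - 4*(k + 1)**2 + 3)/(k + 7)
s_(k+1) − s_k = (12*k**4 + 140*k**3 + 363*k**2 + 199*k + 24)/(k**2 + 13*k + 42)
(s_(k+1) − s_k) − t_k = 6*(-4*k**3 - 41*k**2 - 25*k - 3)/(k**2 + 13*k + 42)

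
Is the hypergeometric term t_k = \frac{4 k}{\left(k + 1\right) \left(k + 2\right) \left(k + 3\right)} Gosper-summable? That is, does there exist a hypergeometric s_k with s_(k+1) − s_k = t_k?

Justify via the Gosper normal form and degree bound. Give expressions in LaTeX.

Yes. s_k = \frac{k \left(k - 1\right)}{\left(k + 1\right) \left(k + 2\right)}.

r(k) = (k + 1)**2/(k*(k + 4)) after simplifying.
Normal form (A,B,C) = (k + 1, k + 4, k).
Set up (k + 1)·f(k+1) − (k + 3)·f(k) − (k) = 0.
deg f ≤ 2 (via 1,1,1).
Match coefficients ⇒ f(k) = k*(k - 1)/4.
Certificate R = B(k−1)f/C = (k - 1)*(k + 3)/4 gives s_k = k*(k - 1)/((k + 1)*(k + 2)).
Check: Δs_k = 4*k/(k**3 + 6*k**2 + 11*k + 6). ✓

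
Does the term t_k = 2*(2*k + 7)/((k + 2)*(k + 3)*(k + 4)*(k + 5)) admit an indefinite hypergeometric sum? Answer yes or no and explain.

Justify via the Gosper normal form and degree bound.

Yes. s_k = k*(k + 6)/(4*(k**2 + 6*k + 8)).

Step 1: r(k) = (k + 2)*(2*k + 9)/((k + 6)*(2*k + 7)).
Take A(k)=k + 2, B(k)=k + 6, C(k)=k + 7/2.
Need (k + 2)·f(k+1) − (k + 5)·f(k) = k + 7/2.
d = 3 from the (1,1,1) case.
Match coefficients ⇒ f(k) = k*(k + 3)*(k + 6)/16.
Then R = B(k−1)f/C = k*(k + 3)*(k + 5)*(k + 6)/(8*(2*k + 7)), so s_k = R(k)·t_k = k*(k + 6)/(4*(k**2 + 6*k + 8)).
s_(k+1) − s_k = 2*(2*k + 7)/(k**4 + 14*k**3 + 71*k**2 + 154*k + 120) = t_k.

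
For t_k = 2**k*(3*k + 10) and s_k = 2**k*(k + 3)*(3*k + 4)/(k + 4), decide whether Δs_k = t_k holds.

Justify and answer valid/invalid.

Invalid: residual 2**k*(-3*k**2 - 19*k - 36)/(k**2 + 9*k + 20) ≠ 0.

s_(k+1) = 2**(k + 1)*(k + 4)*(3*k + 7)/(k + 5)
s_(k+1) − s_k = 2**k*(3*k**3 + 34*k**2 + 131*k + 164)/(k**2 + 9*k + 20)
(s_(k+1) − s_k) − t_k = 2**k*(-3*k**2 - 19*k - 36)/(k**2 + 9*k + 20)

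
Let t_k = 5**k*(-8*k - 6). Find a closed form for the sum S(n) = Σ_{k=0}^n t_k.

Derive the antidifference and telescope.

Compute t_(k+1)/t_k: get 5*(4*k + 7)/(4*k + 3).
A = 5, B = 1, C = k + 3/4.
f must satisfy (5)·f(k+1) − (1)·f(k) = k + 3/4.
Degrees (0,0,1) ⇒ d ≤ 1.
Coefficient equations give f(k) = (2*k - 1)/8.
Certificate R = B(k−1)f/C = (2*k - 1)/(2*(4*k + 3)) gives s_k = 5**k*(1 - 2*k).
s_(k+1) − s_k = 5**k*(-8*k - 6) = t_k.
Telescope: S(n) = s_(n+1) − s_(0) = 5**(n + 1)*(-2*n - 1) − (1) = -10*5**n*n - 5*5**n - 1.

S(n) = -10*5**n*n - 5*5**n - 1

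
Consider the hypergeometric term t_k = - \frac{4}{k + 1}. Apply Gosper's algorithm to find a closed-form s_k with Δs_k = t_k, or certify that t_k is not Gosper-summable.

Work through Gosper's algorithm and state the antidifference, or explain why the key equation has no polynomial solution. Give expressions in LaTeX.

none (Gosper's algorithm certifies no s_k)

Step 1: r(k) = (k + 1)/(k + 2).
A = k + 1, B = k + 2, C = 1.
f must satisfy (k + 1)·f(k+1) − (k + 1)·f(k) = 1.
Degrees (1,1,0) ⇒ d ≤ 0.
Write f(k) = c0. Then LHS − RHS = -1, requiring -1 = 0: contradictory. No certificate.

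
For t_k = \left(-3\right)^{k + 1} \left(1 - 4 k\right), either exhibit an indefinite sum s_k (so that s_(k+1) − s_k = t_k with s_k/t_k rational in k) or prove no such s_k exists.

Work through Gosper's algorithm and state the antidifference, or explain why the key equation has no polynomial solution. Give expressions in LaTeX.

s_k = \left(-3\right)^{k + 1} \left(k - 1\right)

t_(k+1)/t_k = 3*(-4*k - 3)/(4*k - 1).
A = -3, B = 1, C = k - 1/4.
Solve (-3)·f(k+1) − (1)·f(k) = k - 1/4.
deg f ≤ 1 (via 0,0,1).
A polynomial solution: f(k) = -(k - 1)/4.
Then R = B(k−1)f/C = -(k - 1)/(4*k - 1), so s_k = R(k)·t_k = (-3)**(k + 1)*(k - 1).
s_(k+1) − s_k = (-3)**(k + 1)*(1 - 4*k) = t_k.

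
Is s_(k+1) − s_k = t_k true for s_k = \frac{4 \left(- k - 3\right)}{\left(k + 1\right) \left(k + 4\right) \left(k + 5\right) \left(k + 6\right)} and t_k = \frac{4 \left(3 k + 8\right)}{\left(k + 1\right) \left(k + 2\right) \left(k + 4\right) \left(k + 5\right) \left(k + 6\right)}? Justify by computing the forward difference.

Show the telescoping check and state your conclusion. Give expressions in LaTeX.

Invalid: residual \frac{24 \left(- 2 k - 5\right)}{k^{6} + 25 k^{5} + 247 k^{4} + 1219 k^{3} + 3112 k^{2} + 3796 k + 1680} ≠ 0.

s_(k+1) = 4*(-k - 4)/((k + 2)*(k + 5)*(k + 6)*(k + 7))
s_(k+1) − s_k = 4*(3*k**2 + 17*k + 26)/(k**6 + 25*k**5 + 247*k**4 + 1219*k**3 + 3112*k**2 + 3796*k + 1680)
(s_(k+1) − s_k) − t_k = 24*(-2*k - 5)/(k**6 + 25*k**5 + 247*k**4 + 1219*k**3 + 3112*k**2 + 3796*k + 1680)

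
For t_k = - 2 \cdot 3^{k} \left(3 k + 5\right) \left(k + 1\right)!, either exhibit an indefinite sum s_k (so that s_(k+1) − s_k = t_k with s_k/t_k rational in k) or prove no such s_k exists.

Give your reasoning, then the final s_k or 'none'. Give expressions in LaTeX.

Step 1: r(k) = 3*(k + 2)*(3*k + 8)/(3*k + 5).
Take A(k)=3*k + 6, B(k)=1, C(k)=k + 5/3.
Need (3*k + 6)·f(k+1) − (1)·f(k) = k + 5/3.
Degrees (1,0,1) ⇒ d ≤ 0.
Solving with deg f ≤ 0: f(k) = 1/3.
Certificate R = B(k−1)f/C = 1/(3*k + 5) gives s_k = -2*3**k*factorial(k + 1).
Check: Δs_k = -2*3**k*(3*k + 5)*factorial(k + 1). ✓

s_k = - 2 \cdot 3^{k} \left(k + 1\right)!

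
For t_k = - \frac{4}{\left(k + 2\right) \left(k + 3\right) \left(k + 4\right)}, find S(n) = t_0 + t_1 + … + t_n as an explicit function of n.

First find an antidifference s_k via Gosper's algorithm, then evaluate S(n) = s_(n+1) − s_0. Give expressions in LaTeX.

Step 1: r(k) = (k + 2)/(k + 5).
Gosper form: A/B · C(k+1)/C(k) with A=k + 2, B=k + 5, C=1.
Solve (k + 2)·f(k+1) − (k + 4)·f(k) = 1.
Bound: deg f ≤ 2.
Coefficient equations give f(k) = k*(k + 5)/12.
R(k) = B(k−1)·f(k)/C(k) = k*(k + 4)*(k + 5)/12; s_k = R·t_k = k*(-k - 5)/(3*(k + 2)*(k + 3)).
Verify: -4/(k**3 + 9*k**2 + 26*k + 24) matches t_k.
Telescope: S(n) = s_(n+1) − s_(0) = (-n**2 - 7*n - 6)/(3*(n**2 + 7*n + 12)) − (0) = (-n**2 - 7*n - 6)/(3*(n**2 + 7*n + 12)).

S(n) = \frac{- n^{2} - 7 n - 6}{3 \left(n^{2} + 7 n + 12\right)}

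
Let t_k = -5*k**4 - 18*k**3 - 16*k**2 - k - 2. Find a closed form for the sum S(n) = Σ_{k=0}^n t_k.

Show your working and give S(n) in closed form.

The ratio is (5*k**4 + 38*k**3 + 100*k**2 + 107*k + 42)/(5*k**4 + 18*k**3 + 16*k**2 + k + 2).
Gosper form: A/B · C(k+1)/C(k) with A=1, B=1, C=k**4 + 18*k**3/5 + 16*k**2/5 + k/5 + 2/5.
Need (1)·f(k+1) − (1)·f(k) = k**4 + 18*k**3/5 + 16*k**2/5 + k/5 + 2/5.
Degrees (0,0,4) ⇒ d ≤ 5.
Solve for f: f(k) = k*(k**4 + 2*k**3 - 2*k**2 - 3*k + 4)/5 (degree 5 ≤ 5).
R(k) = B(k−1)·f(k)/C(k) = k*(k**4 + 2*k**3 - 2*k**2 - 3*k + 4)/((k + 2)*(5*k**3 + 8*k**2 + 1)); s_k = R·t_k = k*(-k**4 - 2*k**3 + 2*k**2 + 3*k - 4).
Δs = -5*k**4 - 18*k**3 - 16*k**2 - k - 2, as required.
Evaluate: s_(n+1) = -n**5 - 7*n**4 - 16*n**3 - 13*n**2 - 5*n - 2; subtract s_(0) = 0 ⇒ S(n) = -n**5 - 7*n**4 - 16*n**3 - 13*n**2 - 5*n - 2.

S(n) = -n**5 - 7*n**4 - 16*n**3 - 13*n**2 - 5*n - 2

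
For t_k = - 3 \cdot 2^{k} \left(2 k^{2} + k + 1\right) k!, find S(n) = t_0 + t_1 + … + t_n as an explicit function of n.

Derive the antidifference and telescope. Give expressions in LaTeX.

S(n) = - 6 \cdot 2^{n} n \left(n + 1\right)! - 3

t_(k+1)/t_k = 2*(k + 1)*(k + 2*(k + 1)**2 + 2)/(2*k**2 + k + 1).
Take A(k)=2*k + 2, B(k)=1, C(k)=k**2 + k/2 + 1/2.
Key eq: (2*k + 2)·f(k+1) = (1)·f(k) + (k**2 + k/2 + 1/2).
Degrees (1,0,2) ⇒ d ≤ 1.
Match coefficients ⇒ f(k) = (k - 1)/2.
R(k) = B(k−1)·f(k)/C(k) = (k - 1)/(2*k**2 + k + 1); s_k = R·t_k = -3*2**k*(k - 1)*factorial(k).
s_(k+1) − s_k = -3*2**k*(2*k**2 + k + 1)*factorial(k) = t_k.
Telescope: S(n) = s_(n+1) − s_(0) = -6*2**n*n*factorial(n + 1) − (3) = -6*2**n*n*factorial(n + 1) - 3.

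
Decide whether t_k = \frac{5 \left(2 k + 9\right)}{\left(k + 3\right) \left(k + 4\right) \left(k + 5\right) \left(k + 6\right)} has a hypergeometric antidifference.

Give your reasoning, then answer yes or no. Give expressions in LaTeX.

t_(k+1)/t_k = (k + 3)*(2*k + 11)/((k + 7)*(2*k + 9)).
Normal form (A,B,C) = (k + 3, k + 7, k + 9/2).
Solve (k + 3)·f(k+1) − (k + 6)·f(k) = k + 9/2.
Degrees (1,1,1) ⇒ d ≤ 3.
Match coefficients ⇒ f(k) = k*(k + 4)*(k + 8)/30.
R(k) = B(k−1)·f(k)/C(k) = k*(k + 4)*(k + 6)*(k + 8)/(15*(2*k + 9)); s_k = R·t_k = k*(k + 8)/(3*(k**2 + 8*k + 15)).
s_(k+1) − s_k = 5*(2*k + 9)/(k**4 + 18*k**3 + 119*k**2 + 342*k + 360) = t_k.

Yes. s_k = \frac{k \left(k + 8\right)}{3 \left(k^{2} + 8 k + 15\right)}.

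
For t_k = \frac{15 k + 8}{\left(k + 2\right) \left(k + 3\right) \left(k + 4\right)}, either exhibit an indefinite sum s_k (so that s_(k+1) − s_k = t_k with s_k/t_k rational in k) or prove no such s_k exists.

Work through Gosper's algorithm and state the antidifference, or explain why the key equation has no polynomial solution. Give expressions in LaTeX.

Compute t_(k+1)/t_k: get (k + 2)*(15*k + 23)/((k + 5)*(15*k + 8)).
Factor: A=k + 2; B=k + 5; C=k + 8/15.
Set up (k + 2)·f(k+1) − (k + 4)·f(k) − (k + 8/15) = 0.
d = 2 from the (1,1,1) case.
Match coefficients ⇒ f(k) = k*(19*k + 5)/90.
Get s_k = R·t_k = k*(19*k + 5)/(6*(k + 2)*(k + 3)) with R(k) = B(k−1)f(k)/C(k) = k*(k + 4)*(19*k + 5)/(6*(15*k + 8)).
Verify: (15*k + 8)/(k**3 + 9*k**2 + 26*k + 24) matches t_k.

s_k = \frac{k \left(19 k + 5\right)}{6 \left(k + 2\right) \left(k + 3\right)}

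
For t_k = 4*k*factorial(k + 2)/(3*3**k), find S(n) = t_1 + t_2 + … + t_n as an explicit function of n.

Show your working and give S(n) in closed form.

S(n) = -8 + 4*factorial(n + 3)/(3*3**n)

Compute t_(k+1)/t_k: get (k + 1)*(k + 3)/(3*k).
Factor: A=k/3 + 1; B=1; C=k.
Set up (k/3 + 1)·f(k+1) − (1)·f(k) − (k) = 0.
Bound: deg f ≤ 0.
Solve for f: f(k) = 3 (degree 0 ≤ 0).
R(k) = B(k−1)·f(k)/C(k) = 3/k; s_k = R·t_k = 4*factorial(k + 2)/3**k.
Check: Δs_k = 4*k*factorial(k + 2)/(3*3**k). ✓
s_(n+1) = 4*3**(-n - 1)*factorial(n + 3) and s_(1) = 8, so S(n) = -8 + 4*factorial(n + 3)/(3*3**n).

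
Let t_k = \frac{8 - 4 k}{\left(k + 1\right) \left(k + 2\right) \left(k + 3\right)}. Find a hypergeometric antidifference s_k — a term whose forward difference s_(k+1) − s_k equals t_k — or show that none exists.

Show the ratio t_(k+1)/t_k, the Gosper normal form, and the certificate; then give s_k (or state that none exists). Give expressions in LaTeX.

s_k = \frac{k \left(k + 7\right)}{\left(k + 1\right) \left(k + 2\right)}

t_(k+1)/t_k = (k - 1)*(k + 1)/((k - 2)*(k + 4)).
Factor: A=k + 1; B=k + 4; C=k - 2.
Set up (k + 1)·f(k+1) − (k + 3)·f(k) − (k - 2) = 0.
From deg A=1, deg B=1, deg C=1: d=2.
A polynomial solution: f(k) = -k*(k + 7)/4.
Get s_k = R·t_k = k*(k + 7)/((k + 1)*(k + 2)) with R(k) = B(k−1)f(k)/C(k) = -k*(k + 3)*(k + 7)/(4*(k - 2)).
Check: Δs_k = 4*(2 - k)/(k**3 + 6*k**2 + 11*k + 6). ✓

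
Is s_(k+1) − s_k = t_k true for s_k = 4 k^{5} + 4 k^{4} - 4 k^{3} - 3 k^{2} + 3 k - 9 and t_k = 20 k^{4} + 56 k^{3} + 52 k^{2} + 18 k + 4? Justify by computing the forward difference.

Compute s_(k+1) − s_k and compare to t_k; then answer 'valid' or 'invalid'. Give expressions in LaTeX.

Valid: the claim telescopes to t_k.

s_(k+1) = 4*k**5 + 24*k**4 + 52*k**3 + 49*k**2 + 21*k - 5
s_(k+1) − s_k = 20*k**4 + 56*k**3 + 52*k**2 + 18*k + 4
(s_(k+1) − s_k) − t_k = 0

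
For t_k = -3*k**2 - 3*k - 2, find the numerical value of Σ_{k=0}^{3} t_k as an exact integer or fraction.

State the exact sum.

Σ = -68

Compute t_(k+1)/t_k: get (3*k**2 + 9*k + 8)/(3*k**2 + 3*k + 2).
Normal form (A,B,C) = (1, 1, k**2 + k + 2/3).
Key eq: (1)·f(k+1) = (1)·f(k) + (k**2 + k + 2/3).
Degrees (0,0,2) ⇒ d ≤ 3.
A polynomial solution: f(k) = k*(k**2 + 1)/3.
Certificate R = B(k−1)f/C = k*(k**2 + 1)/(3*k**2 + 3*k + 2) gives s_k = -k**3 - k.
Δs = k**3 - (k + 1)**3 - 1, as required.
Sum = s_(4) − s_(0); s_(4) = -68, s_(0) = 0 ⇒ -68.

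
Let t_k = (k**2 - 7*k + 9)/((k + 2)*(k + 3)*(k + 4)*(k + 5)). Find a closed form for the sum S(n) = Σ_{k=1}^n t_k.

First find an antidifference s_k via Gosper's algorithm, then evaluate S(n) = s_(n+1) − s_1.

Compute t_(k+1)/t_k: get (k + 2)*(-7*k + (k + 1)**2 + 2)/((k + 6)*(k**2 - 7*k + 9)).
Take A(k)=k + 2, B(k)=k + 6, C(k)=k**2 - 7*k + 9.
Set up (k + 2)·f(k+1) − (k + 5)·f(k) − (k**2 - 7*k + 9) = 0.
Bound: deg f ≤ 3.
Match coefficients ⇒ f(k) = k*(k**2 + k + 34)/8.
So s_k = (B(k−1)f/C)·t_k = (k*(k + 5)*(k**2 + k + 34)/(8*(k**2 - 7*k + 9)))·t_k = k*(k**2 + k + 34)/(8*(k + 2)*(k + 3)*(k + 4)).
Δs = (k**2 - 7*k + 9)/(k**4 + 14*k**3 + 71*k**2 + 154*k + 120), as required.
Σ_(k=1)^n t_k = s_(n+1) − s_(1) = ((n**3 + 4*n**2 + 39*n + 36)/(8*(n**3 + 12*n**2 + 47*n + 60))) − (3/40), i.e. n*(n**2 - 8*n + 27)/(20*(n**3 + 12*n**2 + 47*n + 60)).

S(n) = n*(n**2 - 8*n + 27)/(20*(n**3 + 12*n**2 + 47*n + 60))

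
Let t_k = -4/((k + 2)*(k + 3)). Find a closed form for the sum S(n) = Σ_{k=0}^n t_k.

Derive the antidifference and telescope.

S(n) = 2*(-n - 1)/(n + 3)

Step 1: r(k) = (k + 2)/(k + 4).
Factor: A=k + 2; B=k + 4; C=1.
Solve (k + 2)·f(k+1) − (k + 3)·f(k) = 1.
Degrees (1,1,0) ⇒ d ≤ 1.
A polynomial solution: f(k) = k/2.
Get s_k = R·t_k = -2*k/(k + 2) with R(k) = B(k−1)f(k)/C(k) = k*(k + 3)/2.
Δs = -4/(k**2 + 5*k + 6), as required.
s_(n+1) = 2*(-n - 1)/(n + 3) and s_(0) = 0, so S(n) = 2*(-n - 1)/(n + 3).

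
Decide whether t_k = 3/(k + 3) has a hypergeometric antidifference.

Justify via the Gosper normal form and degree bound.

No — t_k has no hypergeometric antidifference.

The ratio is (k + 3)/(k + 4).
So A=k + 3 and B=k + 4, with C=1.
Set up (k + 3)·f(k+1) − (k + 3)·f(k) − (1) = 0.
deg f ≤ 0 (via 1,1,0).
Write f(k) = c0. Then LHS − RHS = -1, requiring -1 = 0: contradictory. No certificate.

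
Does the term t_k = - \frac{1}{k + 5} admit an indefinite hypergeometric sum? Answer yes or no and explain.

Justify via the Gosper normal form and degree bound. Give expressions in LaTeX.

No. Not Gosper-summable.

Compute t_(k+1)/t_k: get (k + 5)/(k + 6).
So A=k + 5 and B=k + 6, with C=1.
Set up (k + 5)·f(k+1) − (k + 5)·f(k) − (1) = 0.
Bound: deg f ≤ 0.
f = c0 ⇒ A·f(k+1) − B(k−1)·f(k) − C = -1. The system {-1 = 0} is inconsistent; no antidifference.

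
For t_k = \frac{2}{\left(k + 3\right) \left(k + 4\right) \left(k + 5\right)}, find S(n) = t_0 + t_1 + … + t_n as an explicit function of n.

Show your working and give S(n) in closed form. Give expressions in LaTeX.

S(n) = \frac{n^{2} + 9 n + 8}{12 \left(n^{2} + 9 n + 20\right)}

t_(k+1)/t_k = (k + 3)/(k + 6).
Normal form (A,B,C) = (k + 3, k + 6, 1).
Solve (k + 3)·f(k+1) − (k + 5)·f(k) = 1.
Degrees (1,1,0) ⇒ d ≤ 2.
Coefficient equations give f(k) = k*(k + 7)/24.
Certificate R = B(k−1)f/C = k*(k + 5)*(k + 7)/24 gives s_k = k*(k + 7)/(12*(k + 3)*(k + 4)).
Δs = 2/(k**3 + 12*k**2 + 47*k + 60), as required.
Telescope: S(n) = s_(n+1) − s_(0) = (n**2 + 9*n + 8)/(12*(n**2 + 9*n + 20)) − (0) = (n**2 + 9*n + 8)/(12*(n**2 + 9*n + 20)).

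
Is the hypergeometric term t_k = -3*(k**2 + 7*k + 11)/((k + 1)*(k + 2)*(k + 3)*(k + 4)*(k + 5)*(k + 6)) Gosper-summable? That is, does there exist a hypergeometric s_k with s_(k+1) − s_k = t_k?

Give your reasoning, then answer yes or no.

Yes. s_k = k*(-k**2 - 9*k - 23)/(15*(k**3 + 9*k**2 + 23*k + 15)).

Step 1: r(k) = (k + 1)*(7*k + (k + 1)**2 + 18)/((k + 7)*(k**2 + 7*k + 11)).
Normal form (A,B,C) = (k + 1, k + 7, k**2 + 7*k + 11).
Solve (k + 1)·f(k+1) − (k + 6)·f(k) = k**2 + 7*k + 11.
deg f ≤ 5 (via 1,1,2).
Coefficient equations give f(k) = k*(k + 2)*(k + 4)*(k**2 + 9*k + 23)/45.
R(k) = B(k−1)·f(k)/C(k) = k*(k + 2)*(k + 4)*(k + 6)*(k**2 + 9*k + 23)/(45*(k**2 + 7*k + 11)); s_k = R·t_k = k*(-k**2 - 9*k - 23)/(15*(k**3 + 9*k**2 + 23*k + 15)).
Check: Δs_k = 3*(-k**2 - 7*k - 11)/(k**6 + 21*k**5 + 175*k**4 + 735*k**3 + 1624*k**2 + 1764*k + 720). ✓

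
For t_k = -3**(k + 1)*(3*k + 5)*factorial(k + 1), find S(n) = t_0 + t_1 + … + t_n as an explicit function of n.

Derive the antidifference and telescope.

r(k) = 3*(k + 2)*(3*k + 8)/(3*k + 5) after simplifying.
Gosper form: A/B · C(k+1)/C(k) with A=3*k + 6, B=1, C=k + 5/3.
Need (3*k + 6)·f(k+1) − (1)·f(k) = k + 5/3.
From deg A=1, deg B=0, deg C=1: d=0.
Match coefficients ⇒ f(k) = 1/3.
So s_k = (B(k−1)f/C)·t_k = (1/(3*k + 5))·t_k = -3**(k + 1)*factorial(k + 1).
Δs = -3**(k + 1)*(3*k + 5)*factorial(k + 1), as required.
Σ_(k=0)^n t_k = s_(n+1) − s_(0) = (-3**(n + 2)*factorial(n + 2)) − (-3), i.e. -9*3**n*factorial(n + 2) + 3.

S(n) = -9*3**n*factorial(n + 2) + 3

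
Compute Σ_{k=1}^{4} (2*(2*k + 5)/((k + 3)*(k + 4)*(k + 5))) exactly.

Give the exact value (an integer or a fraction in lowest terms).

Σ = 23/72

The ratio is (k + 3)*(2*k + 7)/((k + 6)*(2*k + 5)).
So A=k + 3 and B=k + 6, with C=k + 5/2.
Need (k + 3)·f(k+1) − (k + 5)·f(k) = k + 5/2.
Bound: deg f ≤ 2.
Solve for f: f(k) = k*(11*k + 29)/48 (degree 2 ≤ 2).
Certificate R = B(k−1)f/C = k*(k + 5)*(11*k + 29)/(24*(2*k + 5)) gives s_k = k*(11*k + 29)/(12*(k + 3)*(k + 4)).
Δs = 2*(2*k + 5)/(k**3 + 12*k**2 + 47*k + 60), as required.
Σ_(k=1)^(4) t_k = s_(5) − s_(1) = 35/72 − (1/6) = 23/72.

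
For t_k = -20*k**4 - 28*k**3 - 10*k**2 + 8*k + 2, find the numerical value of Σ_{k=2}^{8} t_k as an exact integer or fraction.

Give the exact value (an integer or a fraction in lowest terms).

The ratio is (10*k**4 + 54*k**3 + 107*k**2 + 88*k + 24)/(10*k**4 + 14*k**3 + 5*k**2 - 4*k - 1).
Gosper form: A/B · C(k+1)/C(k) with A=1, B=1, C=k**4 + 7*k**3/5 + k**2/2 - 2*k/5 - 1/10.
Solve (1)·f(k+1) − (1)·f(k) = k**4 + 7*k**3/5 + k**2/2 - 2*k/5 - 1/10.
deg f ≤ 5 (via 0,0,4).
Coefficient equations give f(k) = k*(4*k**4 - 3*k**3 - 4*k**2 - 2*k + 3)/20.
Then R = B(k−1)f/C = k*(4*k**4 - 3*k**3 - 4*k**2 - 2*k + 3)/(2*(10*k**4 + 14*k**3 + 5*k**2 - 4*k - 1)), so s_k = R(k)·t_k = k*(-4*k**4 + 3*k**3 + 4*k**2 + 2*k - 3).
Check: Δs_k = -20*k**4 - 28*k**3 - 10*k**2 + 8*k + 2. ✓
Evaluate s at k=9 and k=2: -213462 and -46; difference -213416.

Σ = -213416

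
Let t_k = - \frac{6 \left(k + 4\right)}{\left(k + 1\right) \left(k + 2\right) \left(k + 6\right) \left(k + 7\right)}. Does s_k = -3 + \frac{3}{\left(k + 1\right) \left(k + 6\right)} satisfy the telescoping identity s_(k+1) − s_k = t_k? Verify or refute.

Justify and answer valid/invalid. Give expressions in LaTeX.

valid; difference matches t_k

s_(k+1) = -3 + 3/((k + 2)*(k + 7))
s_(k+1) − s_k = 6*(-k - 4)/(k**4 + 16*k**3 + 83*k**2 + 152*k + 84)
(s_(k+1) − s_k) − t_k = 0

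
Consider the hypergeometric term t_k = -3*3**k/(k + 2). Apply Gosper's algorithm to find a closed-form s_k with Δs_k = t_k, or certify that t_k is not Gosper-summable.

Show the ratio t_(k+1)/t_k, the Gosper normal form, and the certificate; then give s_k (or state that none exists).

r(k) = 3*(k + 2)/(k + 3) after simplifying.
So A=3*k + 6 and B=k + 3, with C=1.
Key eq: (3*k + 6)·f(k+1) = (k + 2)·f(k) + (1).
From deg A=1, deg B=1, deg C=0: d=-1.
Negative degree bound (-1): no f exists, t_k not Gosper-summable.

not Gosper-summable; s_k does not exist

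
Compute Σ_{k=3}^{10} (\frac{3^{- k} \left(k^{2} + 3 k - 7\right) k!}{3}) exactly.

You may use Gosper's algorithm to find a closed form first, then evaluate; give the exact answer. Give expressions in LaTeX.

t_(k+1)/t_k = (k + 1)*(3*k + (k + 1)**2 - 4)/(3*(k**2 + 3*k - 7)).
So A=k/3 + 1/3 and B=1, with C=k**2 + 3*k - 7.
Solve (k/3 + 1/3)·f(k+1) − (1)·f(k) = k**2 + 3*k - 7.
deg f ≤ 1 (via 1,0,2).
Solve for f: f(k) = 3*(k + 4) (degree 1 ≤ 1).
Get s_k = R·t_k = (k + 4)*factorial(k)/3**k with R(k) = B(k−1)f(k)/C(k) = 3*(k + 4)/(k**2 + 3*k - 7).
Δs = (k**2 + 3*k - 7)*factorial(k)/(3*3**k), as required.
Telescoping: Σ = s_(11) − s_(3) = 2464000/729 − (14/9) = 2462866/729.

Σ = 2462866/729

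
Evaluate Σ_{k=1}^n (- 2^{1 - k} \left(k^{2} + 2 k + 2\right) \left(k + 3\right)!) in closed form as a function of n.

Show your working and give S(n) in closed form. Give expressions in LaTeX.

The ratio is (k + 4)*(2*k + (k + 1)**2 + 4)/(2*(k**2 + 2*k + 2)).
So A=k/2 + 2 and B=1, with C=k**2 + 2*k + 2.
f must satisfy (k/2 + 2)·f(k+1) − (1)·f(k) = k**2 + 2*k + 2.
Bound: deg f ≤ 1.
A polynomial solution: f(k) = 2*(k - 1).
So s_k = (B(k−1)f/C)·t_k = (2*(k - 1)/(k**2 + 2*k + 2))·t_k = -2**(2 - k)*(k - 1)*factorial(k + 3).
s_(k+1) − s_k = -2**(1 - k)*(k**2 + 2*k + 2)*factorial(k + 3) = t_k.
Telescope: S(n) = s_(n+1) − s_(1) = -2**(1 - n)*n*factorial(n + 4) − (0) = -2**(1 - n)*n*factorial(n + 4).

S(n) = - 2^{1 - n} n \left(n + 4\right)!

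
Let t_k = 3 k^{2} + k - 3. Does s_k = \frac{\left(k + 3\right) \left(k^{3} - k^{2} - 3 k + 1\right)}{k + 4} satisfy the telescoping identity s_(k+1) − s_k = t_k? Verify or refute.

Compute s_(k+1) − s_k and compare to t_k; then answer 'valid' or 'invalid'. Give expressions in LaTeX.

Invalid: residual \frac{- 2 k^{3} - 14 k^{2} - 4 k + 13}{k^{2} + 9 k + 20} ≠ 0.

s_(k+1) = (k**4 + 6*k**3 + 6*k**2 - 10*k - 8)/(k + 5)
s_(k+1) − s_k = (3*k**4 + 26*k**3 + 52*k**2 - 11*k - 47)/(k**2 + 9*k + 20)
(s_(k+1) − s_k) − t_k = (-2*k**3 - 14*k**2 - 4*k + 13)/(k**2 + 9*k + 20)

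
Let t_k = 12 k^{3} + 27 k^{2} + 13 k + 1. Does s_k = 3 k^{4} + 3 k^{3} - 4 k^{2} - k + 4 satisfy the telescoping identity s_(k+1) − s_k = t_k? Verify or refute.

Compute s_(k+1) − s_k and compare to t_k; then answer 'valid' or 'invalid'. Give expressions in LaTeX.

s_(k+1) = 3*k**4 + 15*k**3 + 23*k**2 + 12*k + 5
s_(k+1) − s_k = 12*k**3 + 27*k**2 + 13*k + 1
(s_(k+1) − s_k) − t_k = 0

Valid — Δs_k = t_k.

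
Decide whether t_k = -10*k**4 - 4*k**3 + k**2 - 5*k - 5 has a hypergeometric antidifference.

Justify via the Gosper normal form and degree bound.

Step 1: r(k) = (10*k**4 + 44*k**3 + 71*k**2 + 55*k + 23)/(10*k**4 + 4*k**3 - k**2 + 5*k + 5).
So A=1 and B=1, with C=k**4 + 2*k**3/5 - k**2/10 + k/2 + 1/2.
Need (1)·f(k+1) − (1)·f(k) = k**4 + 2*k**3/5 - k**2/10 + k/2 + 1/2.
Degrees (0,0,4) ⇒ d ≤ 5.
Solve for f: f(k) = k*(2*k**4 - 4*k**3 + k**2 + 4*k + 2)/10 (degree 5 ≤ 5).
So s_k = (B(k−1)f/C)·t_k = (k*(2*k**4 - 4*k**3 + k**2 + 4*k + 2)/(10*k**4 + 4*k**3 - k**2 + 5*k + 5))·t_k = k*(-2*k**4 + 4*k**3 - k**2 - 4*k - 2).
Check: Δs_k = -10*k**4 - 4*k**3 + k**2 - 5*k - 5. ✓

Yes. s_k = k*(-2*k**4 + 4*k**3 - k**2 - 4*k - 2).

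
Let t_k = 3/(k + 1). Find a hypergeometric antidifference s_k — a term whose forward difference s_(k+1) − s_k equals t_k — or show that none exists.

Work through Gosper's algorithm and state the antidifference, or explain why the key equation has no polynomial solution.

Step 1: r(k) = (k + 1)/(k + 2).
Take A(k)=k + 1, B(k)=k + 2, C(k)=1.
Key eq: (k + 1)·f(k+1) = (k + 1)·f(k) + (1).
Degrees (1,1,0) ⇒ d ≤ 0.
Generic f = c0 gives residual -1; -1 = 0 cannot hold, so t_k is not Gosper-summable.

no hypergeometric antidifference exists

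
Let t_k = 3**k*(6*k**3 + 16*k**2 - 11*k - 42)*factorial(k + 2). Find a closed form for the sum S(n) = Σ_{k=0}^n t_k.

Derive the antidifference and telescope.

S(n) = 6*3**n*n**2*factorial(n + 3) - 15*3**n*factorial(n + 3) + 6

Ratio r(k) = 3*(6*k**4 + 52*k**3 + 141*k**2 + 86*k - 93)/(6*k**3 + 16*k**2 - 11*k - 42).
Factor: A=3*k + 9; B=1; C=k**3 + 8*k**2/3 - 11*k/6 - 7.
f must satisfy (3*k + 9)·f(k+1) − (1)·f(k) = k**3 + 8*k**2/3 - 11*k/6 - 7.
d = 2 from the (1,0,3) case.
Solve for f: f(k) = (2*k**2 - 4*k - 3)/6 (degree 2 ≤ 2).
Get s_k = R·t_k = 3**k*(2*k**2 - 4*k - 3)*factorial(k + 2) with R(k) = B(k−1)f(k)/C(k) = (2*k**2 - 4*k - 3)/(6*k**3 + 16*k**2 - 11*k - 42).
Check: Δs_k = 3**k*(6*k**3 + 16*k**2 - 11*k - 42)*factorial(k + 2). ✓
Σ_(k=0)^n t_k = s_(n+1) − s_(0) = (3**(n + 1)*(2*n**2 - 5)*factorial(n + 3)) − (-6), i.e. 6*3**n*n**2*factorial(n + 3) - 15*3**n*factorial(n + 3) + 6.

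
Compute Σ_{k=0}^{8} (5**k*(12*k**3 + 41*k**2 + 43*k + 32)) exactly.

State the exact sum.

t_(k+1)/t_k = 5*(12*k**3 + 77*k**2 + 161*k + 128)/(12*k**3 + 41*k**2 + 43*k + 32).
A = 5, B = 1, C = k**3 + 41*k**2/12 + 43*k/12 + 8/3.
Set up (5)·f(k+1) − (1)·f(k) − (k**3 + 41*k**2/12 + 43*k/12 + 8/3) = 0.
From deg A=0, deg B=0, deg C=3: d=3.
Coefficient equations give f(k) = (3*k**3 - k**2 + 2*k + 3)/12.
Certificate R = B(k−1)f/C = (3*k**3 - k**2 + 2*k + 3)/(12*k**3 + 41*k**2 + 43*k + 32) gives s_k = 5**k*(3*k**3 - k**2 + 2*k + 3).
Check: Δs_k = 5**k*(12*k**3 + 41*k**2 + 43*k + 32). ✓
Sum = s_(9) − s_(0); s_(9) = 4154296875, s_(0) = 3 ⇒ 4154296872.

Σ = 4154296872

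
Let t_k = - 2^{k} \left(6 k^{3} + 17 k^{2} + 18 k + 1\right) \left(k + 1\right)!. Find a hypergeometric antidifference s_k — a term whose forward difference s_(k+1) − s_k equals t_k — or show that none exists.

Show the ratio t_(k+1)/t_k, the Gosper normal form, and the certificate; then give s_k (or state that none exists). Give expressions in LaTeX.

s_k = - 2^{k} \left(k - 1\right) \left(3 k + 1\right) \left(k + 1\right)!

Step 1: r(k) = 2*(6*k**4 + 47*k**3 + 140*k**2 + 182*k + 84)/(6*k**3 + 17*k**2 + 18*k + 1).
Take A(k)=2*k + 4, B(k)=1, C(k)=k**3 + 17*k**2/6 + 3*k + 1/6.
Need (2*k + 4)·f(k+1) − (1)·f(k) = k**3 + 17*k**2/6 + 3*k + 1/6.
Bound: deg f ≤ 2.
Solving with deg f ≤ 2: f(k) = (k - 1)*(3*k + 1)/6.
Get s_k = R·t_k = -2**k*(k - 1)*(3*k + 1)*factorial(k + 1) with R(k) = B(k−1)f(k)/C(k) = (k - 1)*(3*k + 1)/(6*k**3 + 17*k**2 + 18*k + 1).
Verify: -2**k*(6*k**3 + 17*k**2 + 18*k + 1)*factorial(k + 1) matches t_k.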